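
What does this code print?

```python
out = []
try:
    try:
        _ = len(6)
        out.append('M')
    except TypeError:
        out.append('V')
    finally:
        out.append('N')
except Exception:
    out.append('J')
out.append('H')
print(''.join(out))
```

Execution trace: 'V' (inner except TypeError) → 'N' (inner finally) → 'H' (after the try/except). Output: VNH

Answer: VNH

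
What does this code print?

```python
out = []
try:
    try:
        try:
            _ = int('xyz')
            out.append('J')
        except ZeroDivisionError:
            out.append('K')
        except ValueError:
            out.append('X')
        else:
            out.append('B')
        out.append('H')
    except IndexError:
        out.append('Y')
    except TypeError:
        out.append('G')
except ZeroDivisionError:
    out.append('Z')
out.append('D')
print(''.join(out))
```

Execution trace: 'X' (inner except ValueError) → 'H' (try body, no exception) → 'D' (after the try/except). Output: XHD

Answer: XHD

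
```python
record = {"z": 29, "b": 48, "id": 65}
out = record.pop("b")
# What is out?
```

Trace:
`record = {"z": 29, "b": 48, "id": 65}` → record = {'z': 29, 'b': 48, 'id': 65}
`out = record.pop("b")` → record = {'z': 29, 'id': 65}; out = 48
So out = 48

Answer: 48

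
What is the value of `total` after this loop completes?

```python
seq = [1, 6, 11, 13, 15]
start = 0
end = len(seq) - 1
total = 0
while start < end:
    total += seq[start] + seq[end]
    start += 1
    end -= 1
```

Sum of pairs from ends
`total` takes the values: 0 → 16 → 35

Answer: 35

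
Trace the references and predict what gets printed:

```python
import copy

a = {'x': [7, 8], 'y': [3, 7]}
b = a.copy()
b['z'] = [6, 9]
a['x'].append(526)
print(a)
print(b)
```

Key concept: shallow copy of dict with mutable values.
Step by step:
`a = {'x': [7, 8], 'y': [3, 7]}` → a = {'x': [7, 8], 'y': [3, 7]}
`b = a.copy()` → b = {'x': [7, 8], 'y': [3, 7]}
`b['z'] = [6, 9]` → b = {'x': [7, 8], 'y': [3, 7], 'z': [6, 9]}
`a['x'].append(526)` → a = {'x': [7, 8, 526], 'y': [3, 7]}; b = {'x': [7, 8, 526], 'y': [3, 7], 'z': [6, 9]}
`print(a)` → prints {'x': [7, 8, 526], 'y': [3, 7]}
`print(b)` → prints {'x': [7, 8, 526], 'y': [3, 7], 'z': [6, 9]}

Answer:
{'x': [7, 8, 526], 'y': [3, 7]}
{'x': [7, 8, 526], 'y': [3, 7], 'z': [6, 9]}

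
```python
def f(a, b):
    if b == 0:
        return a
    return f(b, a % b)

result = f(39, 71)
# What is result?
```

f(39, 71) -> f(71, 39) -> f(39, 32) -> f(32, 7) -> f(7, 4) -> f(4, 3) -> f(3, 1) -> f(1, 0) -> 1

Answer: 1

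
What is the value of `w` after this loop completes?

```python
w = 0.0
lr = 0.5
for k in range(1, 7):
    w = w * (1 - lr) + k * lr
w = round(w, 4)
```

Moving average with lr=0.5
`w` takes the values: 0.0 → 0.5 → 1.25 → 2.125 → 3.0625 → 4.03125 → 5.015625 → 5.0156

Answer: 5.0156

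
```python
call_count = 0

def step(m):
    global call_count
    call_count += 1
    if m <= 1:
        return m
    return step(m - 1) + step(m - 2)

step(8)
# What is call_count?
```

Calls(m) = 1 + Calls(m-1) + Calls(m-2); Calls(0)=Calls(1)=1. For m=8 this gives 67.

Answer: 67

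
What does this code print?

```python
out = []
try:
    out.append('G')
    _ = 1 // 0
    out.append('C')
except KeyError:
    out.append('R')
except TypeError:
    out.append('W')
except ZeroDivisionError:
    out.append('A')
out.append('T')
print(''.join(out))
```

Execution trace: 'G' (try body) → 'A' (except ZeroDivisionError) → 'T' (after the try/except). Output: GAT

Answer: GAT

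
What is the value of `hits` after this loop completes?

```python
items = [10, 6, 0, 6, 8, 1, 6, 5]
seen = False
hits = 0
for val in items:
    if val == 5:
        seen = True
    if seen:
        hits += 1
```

Count elements after first 5 in [10, 6, 0, 6, 8, 1, 6, 5]
`hits` takes the values: 0 → 1

Answer: 1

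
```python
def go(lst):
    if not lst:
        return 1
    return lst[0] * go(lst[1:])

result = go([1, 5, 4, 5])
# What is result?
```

Product over [1, 5, 4, 5] = 1 * 5 * 4 * 5 = 100

Answer: 100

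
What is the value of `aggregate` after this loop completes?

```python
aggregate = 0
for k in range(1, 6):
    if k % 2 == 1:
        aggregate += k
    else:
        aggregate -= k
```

Add odd, subtract even
`aggregate` takes the values: 0 → 1 → -1 → 2 → -2 → 3

Answer: 3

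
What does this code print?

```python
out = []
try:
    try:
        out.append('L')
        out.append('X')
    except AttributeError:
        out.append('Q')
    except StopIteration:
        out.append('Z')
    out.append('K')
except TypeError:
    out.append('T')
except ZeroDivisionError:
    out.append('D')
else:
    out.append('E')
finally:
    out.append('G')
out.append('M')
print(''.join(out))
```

Execution trace: 'L' (inner try body) → 'X' (inner try body, no exception) → 'K' (try body, no exception) → 'E' (else) → 'G' (finally) → 'M' (after the try/except). Output: LXKEGM

Answer: LXKEGM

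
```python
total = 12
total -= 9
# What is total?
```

Trace:
`total = 12` → total = 12
`total -= 9` → total = 3
So total = 3

Answer: 3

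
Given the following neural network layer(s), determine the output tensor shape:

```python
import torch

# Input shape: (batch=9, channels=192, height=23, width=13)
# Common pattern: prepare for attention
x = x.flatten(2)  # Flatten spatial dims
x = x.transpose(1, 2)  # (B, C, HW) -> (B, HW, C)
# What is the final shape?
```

Input: (9, 192, 23, 13) -> after flatten(2): (9, 192, 299) -> Output: (9, 299, 192)

Answer: (9, 299, 192)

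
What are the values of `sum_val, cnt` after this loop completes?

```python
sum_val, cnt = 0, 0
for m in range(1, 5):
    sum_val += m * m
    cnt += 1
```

Sum of squares and count
`sum_val, cnt` takes the values: (0, 0) → (1, 0) → (1, 1) → (5, 1) → (5, 2) → (14, 2) → (14, 3) → (30, 3) → (30, 4)

Answer: 30, 4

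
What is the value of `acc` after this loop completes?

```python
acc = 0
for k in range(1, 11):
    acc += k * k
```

Sum of squares 1² to 10² = 385
`acc` takes the values: 0 → 1 → 5 → 14 → 30 → 55 → 91 → 140 → 204 → 285 → 385

Answer: 385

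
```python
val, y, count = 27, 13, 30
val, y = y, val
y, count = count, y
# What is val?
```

Trace:
`val, y, count = 27, 13, 30` → val = 27; y = 13; count = 30
`val, y = y, val` → val = 13; y = 27
`y, count = count, y` → y = 30; count = 27
So val = 13

Answer: 13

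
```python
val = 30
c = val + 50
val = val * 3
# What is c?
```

Trace:
`val = 30` → val = 30
`c = val + 50` → c = 80
`val = val * 3` → val = 90
So c = 80

Answer: 80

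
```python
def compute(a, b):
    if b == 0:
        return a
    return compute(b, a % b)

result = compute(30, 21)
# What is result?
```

compute(30, 21) -> compute(21, 9) -> compute(9, 3) -> compute(3, 0) -> 3

Answer: 3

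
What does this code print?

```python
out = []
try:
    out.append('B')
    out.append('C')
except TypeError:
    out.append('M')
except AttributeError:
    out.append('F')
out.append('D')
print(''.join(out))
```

Execution trace: 'B' (try body) → 'C' (try body, no exception) → 'D' (after the try/except). Output: BCD

Answer: BCD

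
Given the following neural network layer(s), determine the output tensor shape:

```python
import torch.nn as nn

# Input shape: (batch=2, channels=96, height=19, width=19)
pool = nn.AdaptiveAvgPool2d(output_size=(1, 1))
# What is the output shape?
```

Input: (2, 96, 19, 19) -> Output: (2, 96, 1, 1)

Answer: (2, 96, 1, 1)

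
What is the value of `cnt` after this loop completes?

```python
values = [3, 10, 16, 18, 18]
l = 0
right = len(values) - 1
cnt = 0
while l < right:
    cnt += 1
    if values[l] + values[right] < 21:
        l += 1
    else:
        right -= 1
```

Steps to find pair summing to 21
`cnt` takes the values: 0 → 1 → 2 → 3 → 4

Answer: 4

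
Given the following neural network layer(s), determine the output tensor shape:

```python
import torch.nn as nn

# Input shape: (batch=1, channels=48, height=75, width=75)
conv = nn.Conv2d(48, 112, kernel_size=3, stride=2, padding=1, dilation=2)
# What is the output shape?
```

Input: (1, 48, 75, 75) -> Output: (1, 112, 37, 37)

Answer: (1, 112, 37, 37)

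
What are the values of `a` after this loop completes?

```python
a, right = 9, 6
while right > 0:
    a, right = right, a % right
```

GCD of 9 and 6
`a` takes the values: 9 → 6 → 3

Answer: 3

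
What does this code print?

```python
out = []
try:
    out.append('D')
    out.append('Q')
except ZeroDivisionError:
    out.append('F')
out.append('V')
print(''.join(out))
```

Execution trace: 'D' (try body) → 'Q' (try body, no exception) → 'V' (after the try/except). Output: DQV

Answer: DQV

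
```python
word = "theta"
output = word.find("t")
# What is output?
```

Trace:
`word = "theta"` → word = 'theta'
`output = word.find("t")` → output = 0
So output = 0

Answer: 0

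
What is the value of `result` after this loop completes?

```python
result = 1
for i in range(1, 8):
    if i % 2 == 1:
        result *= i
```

Product of odd numbers 1 to 7
`result` takes the values: 1 → 3 → 15 → 105

Answer: 105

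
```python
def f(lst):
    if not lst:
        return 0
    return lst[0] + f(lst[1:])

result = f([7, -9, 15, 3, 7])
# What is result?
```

7 + (-9) + 15 + 3 + 7 + 0 = 23

Answer: 23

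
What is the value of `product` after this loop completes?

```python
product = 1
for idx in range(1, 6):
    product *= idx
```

5! = 120
`product` takes the values: 1 → 2 → 6 → 24 → 120

Answer: 120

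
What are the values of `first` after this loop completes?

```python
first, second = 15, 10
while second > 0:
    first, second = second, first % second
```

GCD of 15 and 10
`first` takes the values: 15 → 10 → 5

Answer: 5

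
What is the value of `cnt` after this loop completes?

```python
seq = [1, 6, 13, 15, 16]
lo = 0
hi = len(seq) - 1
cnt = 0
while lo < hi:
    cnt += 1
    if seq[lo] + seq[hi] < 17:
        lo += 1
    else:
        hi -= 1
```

Steps to find pair summing to 17
`cnt` takes the values: 0 → 1 → 2 → 3 → 4

Answer: 4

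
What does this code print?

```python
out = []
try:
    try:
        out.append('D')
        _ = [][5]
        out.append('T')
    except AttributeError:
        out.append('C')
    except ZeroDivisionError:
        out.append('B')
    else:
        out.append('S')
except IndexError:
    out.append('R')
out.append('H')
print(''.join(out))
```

Execution trace: 'D' (try body) → 'R' (outer except IndexError) → 'H' (after the try/except). Output: DRH

Answer: DRH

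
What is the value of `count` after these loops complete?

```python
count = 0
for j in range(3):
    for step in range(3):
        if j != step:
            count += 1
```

3² - 3 (exclude diagonal)
`count` takes the values: 0 → 1 → 2 → 3 → 4 → 5 → 6

Answer: 6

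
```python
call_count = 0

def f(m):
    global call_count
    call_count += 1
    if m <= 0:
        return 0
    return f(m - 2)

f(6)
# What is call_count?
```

Linear recursion stepping by 2: 4 calls from m=6 down to ≤0.

Answer: 4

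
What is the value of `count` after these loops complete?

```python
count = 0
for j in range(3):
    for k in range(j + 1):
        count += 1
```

Triangle: 1 + 2 + ... + 3
`count` takes the values: 0 → 1 → 2 → 3 → 4 → 5 → 6

Answer: 6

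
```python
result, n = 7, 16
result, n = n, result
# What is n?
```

Trace:
`result, n = 7, 16` → result = 7; n = 16
`result, n = n, result` → result = 16; n = 7
So n = 7

Answer: 7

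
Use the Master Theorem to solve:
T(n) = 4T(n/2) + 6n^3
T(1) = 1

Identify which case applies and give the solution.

a=4, b=2, f(n)=6n^3. log_2(4) = 2. Since c=3 > 2 and the regularity condition holds (4(n/2)^3 = (4/2^3)n^3 with 4/2^3 < 1), Case 3 applies: T(n) = Θ(f(n)) = O(n^3).

Answer: O(n^3) - Case 3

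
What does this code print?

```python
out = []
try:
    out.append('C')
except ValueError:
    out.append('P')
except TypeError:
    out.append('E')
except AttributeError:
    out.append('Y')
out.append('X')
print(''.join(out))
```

Execution trace: 'C' (try body, no exception) → 'X' (after the try/except). Output: CX

Answer: CX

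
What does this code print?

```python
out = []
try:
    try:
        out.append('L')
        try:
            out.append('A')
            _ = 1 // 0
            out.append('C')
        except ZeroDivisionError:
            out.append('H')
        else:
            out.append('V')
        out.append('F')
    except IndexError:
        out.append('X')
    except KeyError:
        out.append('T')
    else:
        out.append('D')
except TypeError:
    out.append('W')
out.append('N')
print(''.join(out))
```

Execution trace: 'L' (try body) → 'A' (inner try body) → 'H' (inner except ZeroDivisionError) → 'F' (try body, no exception) → 'D' (else) → 'N' (after the try/except). Output: LAHFDN

Answer: LAHFDN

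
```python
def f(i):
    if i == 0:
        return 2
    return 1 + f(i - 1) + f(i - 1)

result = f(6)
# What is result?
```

f(i) = 1 + 2·f(i-1), f(0)=2. Closed form: (2+1)·2^6 - 1 = 191.

Answer: 191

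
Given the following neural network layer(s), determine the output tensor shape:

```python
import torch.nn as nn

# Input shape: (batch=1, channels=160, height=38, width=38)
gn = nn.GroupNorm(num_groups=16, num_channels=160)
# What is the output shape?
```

Input: (1, 160, 38, 38) -> Output: (1, 160, 38, 38)

Answer: (1, 160, 38, 38)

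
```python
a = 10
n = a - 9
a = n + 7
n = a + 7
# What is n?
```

Trace:
`a = 10` → a = 10
`n = a - 9` → n = 1
`a = n + 7` → a = 8
`n = a + 7` → n = 15
So n = 15

Answer: 15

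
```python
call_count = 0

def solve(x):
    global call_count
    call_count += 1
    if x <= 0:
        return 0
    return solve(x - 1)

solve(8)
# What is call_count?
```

Linear recursion stepping by 1: 9 calls from x=8 down to ≤0.

Answer: 9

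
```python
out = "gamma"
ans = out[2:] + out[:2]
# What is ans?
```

Trace:
`out = "gamma"` → out = 'gamma'
`ans = out[2:] + out[:2]` → ans = 'mmaga'
So ans = 'mmaga'

Answer: 'mmaga'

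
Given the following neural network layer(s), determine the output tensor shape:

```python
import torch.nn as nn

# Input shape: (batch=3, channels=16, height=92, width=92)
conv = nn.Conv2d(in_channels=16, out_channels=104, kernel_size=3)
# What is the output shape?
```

Input: (3, 16, 92, 92) -> Output: (3, 104, 90, 90)

Answer: (3, 104, 90, 90)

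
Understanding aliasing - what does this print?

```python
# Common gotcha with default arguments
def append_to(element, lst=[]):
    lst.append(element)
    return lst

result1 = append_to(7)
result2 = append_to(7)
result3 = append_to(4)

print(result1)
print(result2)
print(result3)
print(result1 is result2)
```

Key concept: mutable default argument gotcha.
Step by step:
`result1 = append_to(7)` → result1 = [7]
`result2 = append_to(7)` → result1 = [7, 7] (same object as result2); result2 = [7, 7] (same object as result1)
`result3 = append_to(4)` → result1 = [7, 7, 4] (same object as result2, result3); result2 = [7, 7, 4] (same object as result1, result3); result3 = [7, 7, 4] (same object as result1, result2)
`print(result1)` → prints [7, 7, 4]
`print(result2)` → prints [7, 7, 4]
`print(result3)` → prints [7, 7, 4]
`print(result1 is result2)` → prints True

Answer:
[7, 7, 4]
[7, 7, 4]
[7, 7, 4]
True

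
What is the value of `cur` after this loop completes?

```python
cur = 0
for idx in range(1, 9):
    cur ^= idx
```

XOR of 1 to 8
`cur` takes the values: 0 → 1 → 3 → 0 → 4 → 1 → 7 → 0 → 8

Answer: 8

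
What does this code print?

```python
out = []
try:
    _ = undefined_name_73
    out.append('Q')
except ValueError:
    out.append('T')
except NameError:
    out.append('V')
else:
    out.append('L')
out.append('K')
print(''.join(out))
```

Execution trace: 'V' (except NameError) → 'K' (after the try/except). Output: VK

Answer: VK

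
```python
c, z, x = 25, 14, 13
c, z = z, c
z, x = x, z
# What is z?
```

Trace:
`c, z, x = 25, 14, 13` → c = 25; z = 14; x = 13
`c, z = z, c` → c = 14; z = 25
`z, x = x, z` → z = 13; x = 25
So z = 13

Answer: 13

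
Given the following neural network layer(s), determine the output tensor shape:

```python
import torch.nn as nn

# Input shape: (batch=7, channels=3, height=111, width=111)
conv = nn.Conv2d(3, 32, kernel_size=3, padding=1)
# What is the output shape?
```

Input: (7, 3, 111, 111) -> Output: (7, 32, 111, 111)

Answer: (7, 32, 111, 111)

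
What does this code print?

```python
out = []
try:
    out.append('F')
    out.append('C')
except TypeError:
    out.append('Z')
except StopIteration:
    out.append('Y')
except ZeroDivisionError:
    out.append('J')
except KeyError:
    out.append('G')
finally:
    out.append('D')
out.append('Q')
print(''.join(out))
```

Execution trace: 'F' (try body) → 'C' (try body, no exception) → 'D' (finally) → 'Q' (after the try/except). Output: FCDQ

Answer: FCDQ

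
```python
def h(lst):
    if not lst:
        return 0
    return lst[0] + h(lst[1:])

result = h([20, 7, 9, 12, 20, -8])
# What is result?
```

20 + 7 + 9 + 12 + 20 + (-8) + 0 = 60

Answer: 60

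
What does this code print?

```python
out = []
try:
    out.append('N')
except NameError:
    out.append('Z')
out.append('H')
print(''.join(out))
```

Execution trace: 'N' (try body, no exception) → 'H' (after the try/except). Output: NH

Answer: NH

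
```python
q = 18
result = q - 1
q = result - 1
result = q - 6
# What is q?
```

Trace:
`q = 18` → q = 18
`result = q - 1` → result = 17
`q = result - 1` → q = 16
`result = q - 6` → result = 10
So q = 16

Answer: 16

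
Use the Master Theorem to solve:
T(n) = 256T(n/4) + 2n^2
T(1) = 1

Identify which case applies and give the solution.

a=256, b=4, f(n)=2n^2. log_4(256) = 4. Since c=2 < 4, Case 1 applies: T(n) = Θ(n^log_b(a)) = O(n^4).

Answer: O(n^4) - Case 1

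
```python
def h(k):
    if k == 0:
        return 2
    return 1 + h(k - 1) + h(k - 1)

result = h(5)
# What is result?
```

h(k) = 1 + 2·h(k-1), h(0)=2. Closed form: (2+1)·2^5 - 1 = 95.

Answer: 95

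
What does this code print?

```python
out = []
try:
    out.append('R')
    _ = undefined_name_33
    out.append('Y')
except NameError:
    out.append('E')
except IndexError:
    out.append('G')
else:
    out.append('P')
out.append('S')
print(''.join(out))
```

Execution trace: 'R' (try body) → 'E' (except NameError) → 'S' (after the try/except). Output: RES

Answer: RES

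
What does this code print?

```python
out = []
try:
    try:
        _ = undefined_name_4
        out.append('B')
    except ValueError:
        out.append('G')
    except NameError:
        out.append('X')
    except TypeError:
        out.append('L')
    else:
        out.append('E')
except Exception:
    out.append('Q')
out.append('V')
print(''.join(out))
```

Execution trace: 'X' (inner except NameError) → 'V' (after the try/except). Output: XV

Answer: XV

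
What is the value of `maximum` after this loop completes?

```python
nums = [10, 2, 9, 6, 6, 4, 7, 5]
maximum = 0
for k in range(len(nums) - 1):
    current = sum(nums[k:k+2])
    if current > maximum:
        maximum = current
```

Max sum of 2-element window in [10, 2, 9, 6, 6, 4, 7, 5]
`maximum` takes the values: 0 → 12 → 15

Answer: 15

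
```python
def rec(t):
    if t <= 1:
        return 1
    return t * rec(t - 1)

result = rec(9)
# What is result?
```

rec(9) = 9 * 8 * 7 * 6 * 5 * 4 * 3 * 2 * 1 = 362880

Answer: 362880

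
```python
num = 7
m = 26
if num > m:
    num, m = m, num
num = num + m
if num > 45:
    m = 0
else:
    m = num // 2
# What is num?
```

Trace:
`num = 7` → num = 7
`m = 26` → m = 26
`if num > m: ...` → num > m is False → no variable changes
`num = num + m` → num = 33
`if num > 45: ...` → num > 45 is False, take else branch → m = 16
So num = 33

Answer: 33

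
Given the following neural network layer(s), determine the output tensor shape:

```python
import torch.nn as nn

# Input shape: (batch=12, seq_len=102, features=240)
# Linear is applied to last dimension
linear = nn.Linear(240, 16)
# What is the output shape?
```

Input: (12, 102, 240) -> Output: (12, 102, 16)

Answer: (12, 102, 16)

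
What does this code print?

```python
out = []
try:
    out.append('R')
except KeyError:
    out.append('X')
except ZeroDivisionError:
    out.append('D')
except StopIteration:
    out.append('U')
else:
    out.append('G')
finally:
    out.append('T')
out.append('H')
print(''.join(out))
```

Execution trace: 'R' (try body, no exception) → 'G' (else) → 'T' (finally) → 'H' (after the try/except). Output: RGTH

Answer: RGTH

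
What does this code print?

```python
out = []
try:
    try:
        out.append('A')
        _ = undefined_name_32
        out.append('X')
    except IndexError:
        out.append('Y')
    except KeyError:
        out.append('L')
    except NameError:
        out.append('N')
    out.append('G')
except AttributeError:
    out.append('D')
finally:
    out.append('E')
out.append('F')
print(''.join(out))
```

Execution trace: 'A' (inner try body) → 'N' (inner except NameError) → 'G' (try body, no exception) → 'E' (finally) → 'F' (after the try/except). Output: ANGEF

Answer: ANGEF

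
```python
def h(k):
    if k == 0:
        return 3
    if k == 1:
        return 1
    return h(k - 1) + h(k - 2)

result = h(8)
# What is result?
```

Build up from base cases: h(0)=3, h(1)=1, h(2)=4, h(3)=5, h(4)=9, h(5)=14, h(6)=23, ..., h(8)=60

Answer: 60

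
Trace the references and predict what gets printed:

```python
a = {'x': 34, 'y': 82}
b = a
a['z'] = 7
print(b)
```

Key concept: dict aliasing.
Step by step:
`a = {'x': 34, 'y': 82}` → a = {'x': 34, 'y': 82}
`b = a` → b = {'x': 34, 'y': 82} (same object as a)
`a['z'] = 7` → a = {'x': 34, 'y': 82, 'z': 7} (same object as b); b = {'x': 34, 'y': 82, 'z': 7} (same object as a)
`print(b)` → prints {'x': 34, 'y': 82, 'z': 7}

Answer: {'x': 34, 'y': 82, 'z': 7}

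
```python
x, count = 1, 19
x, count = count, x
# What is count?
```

Trace:
`x, count = 1, 19` → x = 1; count = 19
`x, count = count, x` → x = 19; count = 1
So count = 1

Answer: 1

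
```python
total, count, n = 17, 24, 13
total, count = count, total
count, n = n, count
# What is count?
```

Trace:
`total, count, n = 17, 24, 13` → total = 17; count = 24; n = 13
`total, count = count, total` → total = 24; count = 17
`count, n = n, count` → count = 13; n = 17
So count = 13

Answer: 13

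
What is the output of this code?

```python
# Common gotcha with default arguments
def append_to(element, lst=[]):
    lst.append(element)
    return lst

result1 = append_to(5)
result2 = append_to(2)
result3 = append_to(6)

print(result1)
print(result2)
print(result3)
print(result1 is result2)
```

Key concept: mutable default argument gotcha.
Step by step:
`result1 = append_to(5)` → result1 = [5]
`result2 = append_to(2)` → result1 = [5, 2] (same object as result2); result2 = [5, 2] (same object as result1)
`result3 = append_to(6)` → result1 = [5, 2, 6] (same object as result2, result3); result2 = [5, 2, 6] (same object as result1, result3); result3 = [5, 2, 6] (same object as result1, result2)
`print(result1)` → prints [5, 2, 6]
`print(result2)` → prints [5, 2, 6]
`print(result3)` → prints [5, 2, 6]
`print(result1 is result2)` → prints True

Answer:
[5, 2, 6]
[5, 2, 6]
[5, 2, 6]
True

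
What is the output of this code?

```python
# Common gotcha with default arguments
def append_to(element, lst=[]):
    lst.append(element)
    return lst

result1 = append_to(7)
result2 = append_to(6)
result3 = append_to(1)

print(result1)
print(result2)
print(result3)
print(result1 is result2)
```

Key concept: mutable default argument gotcha.
Step by step:
`result1 = append_to(7)` → result1 = [7]
`result2 = append_to(6)` → result1 = [7, 6] (same object as result2); result2 = [7, 6] (same object as result1)
`result3 = append_to(1)` → result1 = [7, 6, 1] (same object as result2, result3); result2 = [7, 6, 1] (same object as result1, result3); result3 = [7, 6, 1] (same object as result1, result2)
`print(result1)` → prints [7, 6, 1]
`print(result2)` → prints [7, 6, 1]
`print(result3)` → prints [7, 6, 1]
`print(result1 is result2)` → prints True

Answer:
[7, 6, 1]
[7, 6, 1]
[7, 6, 1]
True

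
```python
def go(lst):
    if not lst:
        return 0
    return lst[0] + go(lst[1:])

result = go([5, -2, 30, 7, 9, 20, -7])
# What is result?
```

5 + (-2) + 30 + 7 + 9 + 20 + (-7) + 0 = 62

Answer: 62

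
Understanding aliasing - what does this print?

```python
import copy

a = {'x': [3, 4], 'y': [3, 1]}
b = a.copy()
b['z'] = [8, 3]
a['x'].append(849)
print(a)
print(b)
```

Key concept: shallow copy of dict with mutable values.
Step by step:
`a = {'x': [3, 4], 'y': [3, 1]}` → a = {'x': [3, 4], 'y': [3, 1]}
`b = a.copy()` → b = {'x': [3, 4], 'y': [3, 1]}
`b['z'] = [8, 3]` → b = {'x': [3, 4], 'y': [3, 1], 'z': [8, 3]}
`a['x'].append(849)` → a = {'x': [3, 4, 849], 'y': [3, 1]}; b = {'x': [3, 4, 849], 'y': [3, 1], 'z': [8, 3]}
`print(a)` → prints {'x': [3, 4, 849], 'y': [3, 1]}
`print(b)` → prints {'x': [3, 4, 849], 'y': [3, 1], 'z': [8, 3]}

Answer:
{'x': [3, 4, 849], 'y': [3, 1]}
{'x': [3, 4, 849], 'y': [3, 1], 'z': [8, 3]}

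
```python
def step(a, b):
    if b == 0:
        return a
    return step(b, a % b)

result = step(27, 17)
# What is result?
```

step(27, 17) -> step(17, 10) -> step(10, 7) -> step(7, 3) -> step(3, 1) -> step(1, 0) -> 1

Answer: 1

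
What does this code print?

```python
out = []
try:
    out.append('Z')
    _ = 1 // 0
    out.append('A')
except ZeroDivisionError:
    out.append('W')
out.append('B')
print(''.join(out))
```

Execution trace: 'Z' (try body) → 'W' (except ZeroDivisionError) → 'B' (after the try/except). Output: ZWB

Answer: ZWB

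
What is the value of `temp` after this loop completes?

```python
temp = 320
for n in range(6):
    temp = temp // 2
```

Halve 6 times: 320 // 2^6 = 5
`temp` takes the values: 320 → 160 → 80 → 40 → 20 → 10 → 5

Answer: 5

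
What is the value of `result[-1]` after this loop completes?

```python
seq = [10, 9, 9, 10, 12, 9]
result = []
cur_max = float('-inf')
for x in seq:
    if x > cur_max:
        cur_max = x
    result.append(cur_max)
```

Running max ends at 12
`result` takes the values: [] → [10] → [10, 10] → [10, 10, 10] → [10, 10, 10, 10] → [10, 10, 10, 10, 12] → [10, 10, 10, 10, 12, 12]
So `result[-1]` = 12

Answer: 12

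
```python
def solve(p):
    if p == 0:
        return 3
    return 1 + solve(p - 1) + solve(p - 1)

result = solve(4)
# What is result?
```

solve(p) = 1 + 2·solve(p-1), solve(0)=3. Closed form: (3+1)·2^4 - 1 = 63.

Answer: 63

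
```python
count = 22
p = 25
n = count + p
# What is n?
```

Trace:
`count = 22` → count = 22
`p = 25` → p = 25
`n = count + p` → n = 47
So n = 47

Answer: 47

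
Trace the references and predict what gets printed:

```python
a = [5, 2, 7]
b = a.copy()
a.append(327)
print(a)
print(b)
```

Key concept: list.copy() creates independent copy.
Step by step:
`a = [5, 2, 7]` → a = [5, 2, 7]
`b = a.copy()` → b = [5, 2, 7]
`a.append(327)` → a = [5, 2, 7, 327]
`print(a)` → prints [5, 2, 7, 327]
`print(b)` → prints [5, 2, 7]

Answer:
[5, 2, 7, 327]
[5, 2, 7]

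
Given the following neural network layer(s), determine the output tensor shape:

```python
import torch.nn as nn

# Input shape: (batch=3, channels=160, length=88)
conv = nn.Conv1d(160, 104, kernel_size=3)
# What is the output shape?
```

Input: (3, 160, 88) -> Output: (3, 104, 86)

Answer: (3, 104, 86)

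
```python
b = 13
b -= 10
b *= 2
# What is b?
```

Trace:
`b = 13` → b = 13
`b -= 10` → b = 3
`b *= 2` → b = 6
So b = 6

Answer: 6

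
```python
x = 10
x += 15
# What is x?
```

Trace:
`x = 10` → x = 10
`x += 15` → x = 25
So x = 25

Answer: 25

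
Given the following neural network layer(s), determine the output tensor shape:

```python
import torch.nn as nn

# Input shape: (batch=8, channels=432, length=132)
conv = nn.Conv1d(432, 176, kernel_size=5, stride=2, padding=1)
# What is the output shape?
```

Input: (8, 432, 132) -> Output: (8, 176, 65)

Answer: (8, 176, 65)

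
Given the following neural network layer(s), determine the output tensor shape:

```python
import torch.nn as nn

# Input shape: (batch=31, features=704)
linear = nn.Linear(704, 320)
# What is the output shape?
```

Input: (31, 704) -> Output: (31, 320)

Answer: (31, 320)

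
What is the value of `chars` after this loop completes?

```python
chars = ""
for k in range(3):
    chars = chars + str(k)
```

Concatenate digits 0 to 2
`chars` takes the values: "" → "0" → "01" → "012"

Answer: "012"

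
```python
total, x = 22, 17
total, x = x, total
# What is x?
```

Trace:
`total, x = 22, 17` → total = 22; x = 17
`total, x = x, total` → total = 17; x = 22
So x = 22

Answer: 22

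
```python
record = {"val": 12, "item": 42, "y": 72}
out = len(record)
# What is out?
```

Trace:
`record = {"val": 12, "item": 42, "y": 72}` → record = {'val': 12, 'item': 42, 'y': 72}
`out = len(record)` → out = 3
So out = 3

Answer: 3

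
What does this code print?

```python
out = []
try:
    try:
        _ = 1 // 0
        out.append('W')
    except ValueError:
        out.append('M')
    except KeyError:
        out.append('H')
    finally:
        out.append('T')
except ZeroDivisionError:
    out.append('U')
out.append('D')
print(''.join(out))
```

Execution trace: 'T' (inner finally) → 'U' (outer except ZeroDivisionError) → 'D' (after the try/except). Output: TUD

Answer: TUD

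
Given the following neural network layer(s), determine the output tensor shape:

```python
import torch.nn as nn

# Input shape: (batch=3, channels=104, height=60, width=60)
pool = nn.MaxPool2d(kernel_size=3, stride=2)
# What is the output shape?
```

Input: (3, 104, 60, 60) -> Output: (3, 104, 29, 29)

Answer: (3, 104, 29, 29)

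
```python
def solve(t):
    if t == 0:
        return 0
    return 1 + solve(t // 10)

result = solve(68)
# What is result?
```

Count of digits of 68: 2

Answer: 2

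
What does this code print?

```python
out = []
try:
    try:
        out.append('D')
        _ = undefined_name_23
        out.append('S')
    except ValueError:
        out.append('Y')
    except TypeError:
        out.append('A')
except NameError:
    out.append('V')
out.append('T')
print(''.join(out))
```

Execution trace: 'D' (try body) → 'V' (outer except NameError) → 'T' (after the try/except). Output: DVT

Answer: DVT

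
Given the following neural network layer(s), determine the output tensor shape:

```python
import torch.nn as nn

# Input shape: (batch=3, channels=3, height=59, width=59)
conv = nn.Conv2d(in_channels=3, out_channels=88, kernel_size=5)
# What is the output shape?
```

Input: (3, 3, 59, 59) -> Output: (3, 88, 55, 55)

Answer: (3, 88, 55, 55)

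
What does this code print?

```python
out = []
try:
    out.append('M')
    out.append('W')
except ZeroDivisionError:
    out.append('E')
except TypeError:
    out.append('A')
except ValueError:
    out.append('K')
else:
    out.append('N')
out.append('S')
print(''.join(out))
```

Execution trace: 'M' (try body) → 'W' (try body, no exception) → 'N' (else) → 'S' (after the try/except). Output: MWNS

Answer: MWNS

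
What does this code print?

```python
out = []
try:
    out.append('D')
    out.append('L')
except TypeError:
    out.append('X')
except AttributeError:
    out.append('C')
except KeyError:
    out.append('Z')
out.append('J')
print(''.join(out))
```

Execution trace: 'D' (try body) → 'L' (try body, no exception) → 'J' (after the try/except). Output: DLJ

Answer: DLJ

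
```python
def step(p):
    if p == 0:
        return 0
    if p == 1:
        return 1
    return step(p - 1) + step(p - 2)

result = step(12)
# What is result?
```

Build up from base cases: step(0)=0, step(1)=1, step(2)=1, step(3)=2, step(4)=3, step(5)=5, step(6)=8, ..., step(12)=144

Answer: 144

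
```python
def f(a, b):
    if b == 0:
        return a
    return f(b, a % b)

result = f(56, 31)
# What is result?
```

f(56, 31) -> f(31, 25) -> f(25, 6) -> f(6, 1) -> f(1, 0) -> 1

Answer: 1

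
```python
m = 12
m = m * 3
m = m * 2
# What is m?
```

Trace:
`m = 12` → m = 12
`m = m * 3` → m = 36
`m = m * 2` → m = 72
So m = 72

Answer: 72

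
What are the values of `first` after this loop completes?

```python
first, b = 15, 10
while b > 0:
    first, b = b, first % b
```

GCD of 15 and 10
`first` takes the values: 15 → 10 → 5

Answer: 5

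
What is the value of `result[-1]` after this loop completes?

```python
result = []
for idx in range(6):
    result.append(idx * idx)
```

Last element of squares 0 to 5
`result` takes the values: [] → [0] → [0, 1] → [0, 1, 4] → [0, 1, 4, 9] → [0, 1, 4, 9, 16] → [0, 1, 4, 9, 16, 25]
So `result[-1]` = 25

Answer: 25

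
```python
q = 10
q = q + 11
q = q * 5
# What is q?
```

Trace:
`q = 10` → q = 10
`q = q + 11` → q = 21
`q = q * 5` → q = 105
So q = 105

Answer: 105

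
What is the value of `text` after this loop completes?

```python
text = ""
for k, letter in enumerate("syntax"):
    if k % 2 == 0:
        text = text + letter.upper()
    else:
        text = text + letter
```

Uppercase even positions in 'syntax'
`text` takes the values: "" → "S" → "Sy" → "SyN" → "SyNt" → "SyNtA" → "SyNtAx"

Answer: "SyNtAx"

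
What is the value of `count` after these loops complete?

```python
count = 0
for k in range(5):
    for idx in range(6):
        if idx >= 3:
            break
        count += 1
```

Inner breaks at 3, outer runs 5 times
`count` takes the values: 0 → 1 → 2 → 3 → 4 → 5 → 6 → 7 → 8 → 9 → 10 → 11 → 12 → 13 → 14 → 15

Answer: 15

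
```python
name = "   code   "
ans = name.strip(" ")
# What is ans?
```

Trace:
`name = "   code   "` → name = '   code   '
`ans = name.strip(" ")` → ans = 'code'
So ans = 'code'

Answer: 'code'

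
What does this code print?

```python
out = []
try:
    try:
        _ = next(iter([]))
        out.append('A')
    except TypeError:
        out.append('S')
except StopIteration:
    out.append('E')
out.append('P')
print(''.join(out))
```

Execution trace: 'E' (outer except StopIteration) → 'P' (after the try/except). Output: EP

Answer: EP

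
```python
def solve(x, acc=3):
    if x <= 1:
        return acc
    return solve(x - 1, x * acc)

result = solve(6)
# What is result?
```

Accumulator trace (n, acc): (6, 3) -> (5, 18) -> (4, 90) -> (3, 360) -> (2, 1080) -> (1, 2160) -> return 2160

Answer: 2160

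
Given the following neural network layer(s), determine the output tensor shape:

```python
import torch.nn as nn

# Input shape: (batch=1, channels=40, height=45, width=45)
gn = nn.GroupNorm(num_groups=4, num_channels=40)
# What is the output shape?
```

Input: (1, 40, 45, 45) -> Output: (1, 40, 45, 45)

Answer: (1, 40, 45, 45)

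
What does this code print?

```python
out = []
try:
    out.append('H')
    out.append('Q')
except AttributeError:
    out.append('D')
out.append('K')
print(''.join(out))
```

Execution trace: 'H' (try body) → 'Q' (try body, no exception) → 'K' (after the try/except). Output: HQK

Answer: HQK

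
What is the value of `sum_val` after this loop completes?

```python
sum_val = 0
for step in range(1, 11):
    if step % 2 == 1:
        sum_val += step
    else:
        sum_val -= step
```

Add odd, subtract even
`sum_val` takes the values: 0 → 1 → -1 → 2 → -2 → 3 → -3 → 4 → -4 → 5 → -5

Answer: -5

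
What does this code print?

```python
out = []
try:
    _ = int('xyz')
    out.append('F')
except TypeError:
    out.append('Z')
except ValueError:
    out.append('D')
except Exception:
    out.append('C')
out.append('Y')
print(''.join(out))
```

Execution trace: 'D' (except ValueError) → 'Y' (after the try/except). Output: DY

Answer: DY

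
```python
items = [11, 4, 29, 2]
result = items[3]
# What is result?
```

Trace:
`items = [11, 4, 29, 2]` → items = [11, 4, 29, 2]
`result = items[3]` → result = 2
So result = 2

Answer: 2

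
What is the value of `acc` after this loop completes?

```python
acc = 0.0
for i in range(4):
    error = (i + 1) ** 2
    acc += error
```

Sum of squared losses 1² + 2² + ... + 4²
`acc` takes the values: 0.0 → 1.0 → 5.0 → 14.0 → 30.0

Answer: 30.0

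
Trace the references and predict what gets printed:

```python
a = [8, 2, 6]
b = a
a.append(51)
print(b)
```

Key concept: basic list aliasing.
Step by step:
`a = [8, 2, 6]` → a = [8, 2, 6]
`b = a` → b = [8, 2, 6] (same object as a)
`a.append(51)` → a = [8, 2, 6, 51] (same object as b); b = [8, 2, 6, 51] (same object as a)
`print(b)` → prints [8, 2, 6, 51]

Answer: [8, 2, 6, 51]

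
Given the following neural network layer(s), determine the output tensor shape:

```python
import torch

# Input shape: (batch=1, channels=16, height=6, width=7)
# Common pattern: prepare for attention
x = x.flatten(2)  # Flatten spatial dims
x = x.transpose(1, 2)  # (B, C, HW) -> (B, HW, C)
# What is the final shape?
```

Input: (1, 16, 6, 7) -> after flatten(2): (1, 16, 42) -> Output: (1, 42, 16)

Answer: (1, 42, 16)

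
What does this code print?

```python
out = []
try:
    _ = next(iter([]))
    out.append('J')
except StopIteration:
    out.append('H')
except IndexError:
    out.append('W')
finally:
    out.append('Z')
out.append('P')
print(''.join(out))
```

Execution trace: 'H' (except StopIteration) → 'Z' (finally) → 'P' (after the try/except). Output: HZP

Answer: HZP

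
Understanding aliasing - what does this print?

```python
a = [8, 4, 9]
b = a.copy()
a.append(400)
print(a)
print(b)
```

Key concept: list.copy() creates independent copy.
Step by step:
`a = [8, 4, 9]` → a = [8, 4, 9]
`b = a.copy()` → b = [8, 4, 9]
`a.append(400)` → a = [8, 4, 9, 400]
`print(a)` → prints [8, 4, 9, 400]
`print(b)` → prints [8, 4, 9]

Answer:
[8, 4, 9, 400]
[8, 4, 9]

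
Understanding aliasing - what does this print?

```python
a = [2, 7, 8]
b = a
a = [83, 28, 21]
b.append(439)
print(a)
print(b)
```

Key concept: rebinding vs mutation: a is rebound to a new list, b still points at the original.
Step by step:
`a = [2, 7, 8]` → a = [2, 7, 8]
`b = a` → b = [2, 7, 8] (same object as a)
`a = [83, 28, 21]` → a = [83, 28, 21]
`b.append(439)` → b = [2, 7, 8, 439]
`print(a)` → prints [83, 28, 21]
`print(b)` → prints [2, 7, 8, 439]

Answer:
[83, 28, 21]
[2, 7, 8, 439]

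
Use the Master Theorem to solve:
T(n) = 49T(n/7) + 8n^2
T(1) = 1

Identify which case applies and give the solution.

a=49, b=7, f(n)=8n^2. log_7(49) = 2. Since c=2 = 2, Case 2 applies: T(n) = Θ(n^log_b(a) · log n) = O(n^2 log n).

Answer: O(n^2 log n) - Case 2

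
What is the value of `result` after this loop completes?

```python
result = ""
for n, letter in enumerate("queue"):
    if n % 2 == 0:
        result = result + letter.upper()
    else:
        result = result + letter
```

Uppercase even positions in 'queue'
`result` takes the values: "" → "Q" → "Qu" → "QuE" → "QuEu" → "QuEuE"

Answer: "QuEuE"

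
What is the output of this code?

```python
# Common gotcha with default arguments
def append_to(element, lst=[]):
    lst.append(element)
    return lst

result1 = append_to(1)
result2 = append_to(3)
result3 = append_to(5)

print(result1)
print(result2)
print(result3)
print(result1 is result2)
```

Key concept: mutable default argument gotcha.
Step by step:
`result1 = append_to(1)` → result1 = [1]
`result2 = append_to(3)` → result1 = [1, 3] (same object as result2); result2 = [1, 3] (same object as result1)
`result3 = append_to(5)` → result1 = [1, 3, 5] (same object as result2, result3); result2 = [1, 3, 5] (same object as result1, result3); result3 = [1, 3, 5] (same object as result1, result2)
`print(result1)` → prints [1, 3, 5]
`print(result2)` → prints [1, 3, 5]
`print(result3)` → prints [1, 3, 5]
`print(result1 is result2)` → prints True

Answer:
[1, 3, 5]
[1, 3, 5]
[1, 3, 5]
True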